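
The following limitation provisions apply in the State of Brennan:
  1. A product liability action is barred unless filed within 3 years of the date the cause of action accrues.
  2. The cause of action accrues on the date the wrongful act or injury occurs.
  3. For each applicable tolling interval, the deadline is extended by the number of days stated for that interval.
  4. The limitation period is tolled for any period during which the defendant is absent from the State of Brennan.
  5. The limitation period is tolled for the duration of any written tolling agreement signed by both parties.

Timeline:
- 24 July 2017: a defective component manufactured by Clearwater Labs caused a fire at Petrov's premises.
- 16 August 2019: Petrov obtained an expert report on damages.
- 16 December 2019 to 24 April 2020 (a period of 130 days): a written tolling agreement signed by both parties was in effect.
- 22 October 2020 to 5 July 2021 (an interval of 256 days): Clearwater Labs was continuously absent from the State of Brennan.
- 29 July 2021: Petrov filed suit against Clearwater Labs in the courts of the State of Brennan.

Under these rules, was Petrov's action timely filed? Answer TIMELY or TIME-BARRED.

The claim accrued on 24 July 2017, when the wrongful act occurred.
3 years from 24 July 2017 is 24 July 2020.
The written tolling agreement from 16 December 2019 to 24 April 2020 tolled the period for 130 days, extending the deadline to 1 December 2020.
The period was tolled for 256 days by the defendant's absence from the jurisdiction (22 October 2020 to 5 July 2021), pushing the deadline to 14 August 2021.
Nothing else in the chronology tolls or restarts the period.
The 29 July 2021 filing precedes the 14 August 2021 deadline; the claim is timely.

TIMELY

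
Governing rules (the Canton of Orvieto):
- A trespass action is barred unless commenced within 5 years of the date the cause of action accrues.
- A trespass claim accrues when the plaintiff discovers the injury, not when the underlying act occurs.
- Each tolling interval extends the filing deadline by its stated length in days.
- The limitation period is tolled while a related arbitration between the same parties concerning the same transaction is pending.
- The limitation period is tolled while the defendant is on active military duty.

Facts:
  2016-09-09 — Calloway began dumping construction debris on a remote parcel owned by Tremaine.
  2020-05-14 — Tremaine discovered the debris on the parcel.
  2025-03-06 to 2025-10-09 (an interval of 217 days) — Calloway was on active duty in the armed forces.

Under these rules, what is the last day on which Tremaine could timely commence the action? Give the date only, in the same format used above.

Accrual is tied to discovery, so the period began on 2020-05-14 rather than on 2016-09-09 when the act occurred.
Adding the 5 years base period to 2020-05-14 gives a deadline of 2025-05-14, before any tolling.
The period was tolled for 217 days by the defendant's active military service (2025-03-06 to 2025-10-09), pushing the deadline to 2025-12-17.

2025-12-17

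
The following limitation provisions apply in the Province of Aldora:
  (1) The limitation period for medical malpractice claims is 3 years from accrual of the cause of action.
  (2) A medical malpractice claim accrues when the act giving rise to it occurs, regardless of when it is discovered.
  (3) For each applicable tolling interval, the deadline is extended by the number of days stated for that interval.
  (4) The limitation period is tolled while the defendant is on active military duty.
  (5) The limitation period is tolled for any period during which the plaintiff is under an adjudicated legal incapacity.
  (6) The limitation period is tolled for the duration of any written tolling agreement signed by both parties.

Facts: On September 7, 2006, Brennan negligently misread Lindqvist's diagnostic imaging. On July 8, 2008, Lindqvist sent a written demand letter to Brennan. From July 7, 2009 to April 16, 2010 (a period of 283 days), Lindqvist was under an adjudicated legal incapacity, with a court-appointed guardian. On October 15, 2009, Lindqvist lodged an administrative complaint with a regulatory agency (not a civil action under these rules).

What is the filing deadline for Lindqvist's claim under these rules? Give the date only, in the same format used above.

June 17, 2010

The claim accrued on September 7, 2006, when the wrongful act occurred.
Adding the 3 years base period to September 7, 2006 gives a deadline of September 7, 2009, before any tolling.
The period was tolled for 283 days by the plaintiff's legal incapacity (July 7, 2009 to April 16, 2010), pushing the deadline to June 17, 2010.
None of the other events listed affects the running of the period under the stated rules.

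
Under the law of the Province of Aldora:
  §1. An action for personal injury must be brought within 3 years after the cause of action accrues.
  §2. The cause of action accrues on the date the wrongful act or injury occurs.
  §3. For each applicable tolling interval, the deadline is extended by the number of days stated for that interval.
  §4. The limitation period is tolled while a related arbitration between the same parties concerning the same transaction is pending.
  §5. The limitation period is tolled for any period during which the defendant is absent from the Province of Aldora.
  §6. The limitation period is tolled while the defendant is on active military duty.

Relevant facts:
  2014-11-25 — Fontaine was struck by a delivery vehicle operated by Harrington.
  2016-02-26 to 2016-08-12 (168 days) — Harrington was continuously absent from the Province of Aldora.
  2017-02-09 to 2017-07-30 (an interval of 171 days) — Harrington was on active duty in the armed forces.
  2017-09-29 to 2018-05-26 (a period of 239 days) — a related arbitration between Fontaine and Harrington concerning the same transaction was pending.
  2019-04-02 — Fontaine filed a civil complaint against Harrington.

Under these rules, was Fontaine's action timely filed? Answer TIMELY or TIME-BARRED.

The cause of action accrued on 2014-11-25, the date of the act.
The untolled deadline — 3 years after 2014-11-25 — is 2017-11-25.
The period was tolled for 168 days by the defendant's absence from the jurisdiction (2016-02-26 to 2016-08-12), pushing the deadline to 2018-05-12.
The defendant's active military service from 2017-02-09 to 2017-07-30 tolled the period for 171 days, extending the deadline to 2018-10-30.
Because the pending related arbitration ran from 2017-09-29 to 2018-05-26, the deadline is extended by 239 days to 2019-06-26.
Fontaine filed on 2019-04-02, before the 2019-06-26 deadline, so the action is timely.

TIMELY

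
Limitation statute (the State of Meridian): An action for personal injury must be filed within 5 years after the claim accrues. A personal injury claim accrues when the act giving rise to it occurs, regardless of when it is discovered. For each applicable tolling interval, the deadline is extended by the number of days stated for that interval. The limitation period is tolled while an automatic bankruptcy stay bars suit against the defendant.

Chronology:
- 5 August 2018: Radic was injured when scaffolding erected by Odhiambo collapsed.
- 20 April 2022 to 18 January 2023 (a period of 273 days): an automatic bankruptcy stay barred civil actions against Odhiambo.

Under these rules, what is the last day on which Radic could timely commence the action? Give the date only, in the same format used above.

4 May 2024

The limitation period began to run on 5 August 2018.
Adding the 5 years base period to 5 August 2018 gives a deadline of 5 August 2023, before any tolling.
Because the automatic bankruptcy stay ran from 20 April 2022 to 18 January 2023, the deadline is extended by 273 days to 4 May 2024.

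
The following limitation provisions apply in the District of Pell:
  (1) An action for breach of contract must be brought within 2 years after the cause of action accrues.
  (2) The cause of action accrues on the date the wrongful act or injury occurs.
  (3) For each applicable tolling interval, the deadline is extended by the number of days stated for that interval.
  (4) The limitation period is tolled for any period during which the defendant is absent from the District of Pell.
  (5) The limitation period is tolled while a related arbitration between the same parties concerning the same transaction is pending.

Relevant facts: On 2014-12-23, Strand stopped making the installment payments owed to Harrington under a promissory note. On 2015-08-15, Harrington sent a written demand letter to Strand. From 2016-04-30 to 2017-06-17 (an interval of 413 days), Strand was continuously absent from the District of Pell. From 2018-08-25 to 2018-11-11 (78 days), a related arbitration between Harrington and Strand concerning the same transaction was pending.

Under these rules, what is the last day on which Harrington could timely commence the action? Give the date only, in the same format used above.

2018-02-09

The cause of action accrued on 2014-12-23, the date of the act.
The untolled deadline — 2 years after 2014-12-23 — is 2016-12-23.
The period was tolled for 413 days by the defendant's absence from the jurisdiction (2016-04-30 to 2017-06-17), pushing the deadline to 2018-02-09.
By the time the pending related arbitration began on 2018-08-25, the limitation period had already expired on 2018-02-09; that interval cannot revive it.
The other events in the timeline have no effect on the limitation period under the stated rules.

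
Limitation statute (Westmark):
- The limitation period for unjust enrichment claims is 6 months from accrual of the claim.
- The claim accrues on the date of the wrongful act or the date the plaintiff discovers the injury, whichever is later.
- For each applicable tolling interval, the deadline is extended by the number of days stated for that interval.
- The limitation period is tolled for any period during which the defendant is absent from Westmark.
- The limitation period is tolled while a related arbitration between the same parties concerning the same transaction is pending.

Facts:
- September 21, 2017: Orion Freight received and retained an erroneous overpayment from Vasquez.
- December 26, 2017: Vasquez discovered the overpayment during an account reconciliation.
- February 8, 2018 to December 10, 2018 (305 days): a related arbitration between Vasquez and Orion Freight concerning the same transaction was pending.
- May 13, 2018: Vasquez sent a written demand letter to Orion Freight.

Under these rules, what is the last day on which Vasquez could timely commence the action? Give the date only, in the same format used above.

April 27, 2019

Because discovery on December 26, 2017 post-dates the September 21, 2017 act, accrual under the later-of rule falls on December 26, 2017.
The untolled deadline — 6 months after December 26, 2017 — is June 26, 2018.
The period was tolled for 305 days by the pending related arbitration (February 8, 2018 to December 10, 2018), pushing the deadline to April 27, 2019.
The other events in the timeline have no effect on the limitation period under the stated rules.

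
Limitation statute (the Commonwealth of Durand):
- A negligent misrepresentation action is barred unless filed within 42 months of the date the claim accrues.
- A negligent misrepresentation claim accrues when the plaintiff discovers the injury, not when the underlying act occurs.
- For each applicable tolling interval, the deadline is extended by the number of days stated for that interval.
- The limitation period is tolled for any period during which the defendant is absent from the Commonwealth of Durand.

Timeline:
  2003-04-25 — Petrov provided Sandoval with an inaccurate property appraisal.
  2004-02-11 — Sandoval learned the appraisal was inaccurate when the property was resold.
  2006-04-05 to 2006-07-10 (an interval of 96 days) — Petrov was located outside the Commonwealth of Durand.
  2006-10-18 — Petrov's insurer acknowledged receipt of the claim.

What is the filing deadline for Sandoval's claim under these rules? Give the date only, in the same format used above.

2007-11-15

Under the discovery rule, the claim accrued on 2004-02-11, when Sandoval discovered the injury — not on the 2003-04-25 date of the underlying act.
42 months from 2004-02-11 is 2007-08-11.
The period was tolled for 96 days by the defendant's absence from the jurisdiction (2006-04-05 to 2006-07-10), pushing the deadline to 2007-11-15.
None of the other events listed affects the running of the period under the stated rules.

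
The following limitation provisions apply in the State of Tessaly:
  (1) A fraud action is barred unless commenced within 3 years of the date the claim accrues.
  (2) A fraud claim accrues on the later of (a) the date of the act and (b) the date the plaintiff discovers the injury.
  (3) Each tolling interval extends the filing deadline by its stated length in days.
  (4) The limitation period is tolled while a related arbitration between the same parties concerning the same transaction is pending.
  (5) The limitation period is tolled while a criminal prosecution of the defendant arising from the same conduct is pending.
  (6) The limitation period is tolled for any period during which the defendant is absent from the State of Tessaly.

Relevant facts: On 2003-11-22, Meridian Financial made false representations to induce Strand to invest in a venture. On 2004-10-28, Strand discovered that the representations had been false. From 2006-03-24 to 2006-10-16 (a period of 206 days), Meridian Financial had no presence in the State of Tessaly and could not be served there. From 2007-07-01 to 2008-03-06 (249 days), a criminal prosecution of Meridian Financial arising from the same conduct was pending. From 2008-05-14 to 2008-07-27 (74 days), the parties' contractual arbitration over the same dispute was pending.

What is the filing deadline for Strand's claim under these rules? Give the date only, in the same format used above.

Taking the later of the act (2003-11-22) and discovery (2004-10-28), the claim accrued on 2004-10-28.
The untolled deadline — 3 years after 2004-10-28 — is 2007-10-28.
The period was tolled for 206 days by the defendant's absence from the jurisdiction (2006-03-24 to 2006-10-16), pushing the deadline to 2008-05-21.
The period was tolled for 249 days by the pending criminal prosecution (2007-07-01 to 2008-03-06), pushing the deadline to 2009-01-25.
Because the pending related arbitration ran from 2008-05-14 to 2008-07-27, the deadline is extended by 74 days to 2009-04-09.

2009-04-09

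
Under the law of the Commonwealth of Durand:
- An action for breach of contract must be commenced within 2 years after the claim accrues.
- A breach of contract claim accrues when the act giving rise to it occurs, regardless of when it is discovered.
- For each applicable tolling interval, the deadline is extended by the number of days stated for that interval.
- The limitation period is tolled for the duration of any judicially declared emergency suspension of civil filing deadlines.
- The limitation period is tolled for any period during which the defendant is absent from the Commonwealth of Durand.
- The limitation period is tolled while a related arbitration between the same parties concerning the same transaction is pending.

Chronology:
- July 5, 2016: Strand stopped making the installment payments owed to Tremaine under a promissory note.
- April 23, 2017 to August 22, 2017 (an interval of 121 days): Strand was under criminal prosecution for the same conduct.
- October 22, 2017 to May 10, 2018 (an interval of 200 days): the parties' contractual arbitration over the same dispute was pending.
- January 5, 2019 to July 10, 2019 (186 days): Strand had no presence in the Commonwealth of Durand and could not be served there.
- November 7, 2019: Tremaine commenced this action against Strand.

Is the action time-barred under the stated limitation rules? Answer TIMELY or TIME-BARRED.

TIME-BARRED

The claim accrued on July 5, 2016, when the wrongful act occurred.
Adding the 2 years base period to July 5, 2016 gives a deadline of July 5, 2018, before any tolling.
The pending related arbitration from October 22, 2017 to May 10, 2018 tolled the period for 200 days, extending the deadline to January 21, 2019.
The defendant's absence from the jurisdiction from January 5, 2019 to July 10, 2019 tolled the period for 186 days, extending the deadline to July 26, 2019.
Although a criminal prosecution ran from April 23, 2017 to August 22, 2017, the stated rules do not make that a tolling event, so it is disregarded.
Tremaine filed on November 7, 2019, after the July 26, 2019 deadline, so the action is time-barred.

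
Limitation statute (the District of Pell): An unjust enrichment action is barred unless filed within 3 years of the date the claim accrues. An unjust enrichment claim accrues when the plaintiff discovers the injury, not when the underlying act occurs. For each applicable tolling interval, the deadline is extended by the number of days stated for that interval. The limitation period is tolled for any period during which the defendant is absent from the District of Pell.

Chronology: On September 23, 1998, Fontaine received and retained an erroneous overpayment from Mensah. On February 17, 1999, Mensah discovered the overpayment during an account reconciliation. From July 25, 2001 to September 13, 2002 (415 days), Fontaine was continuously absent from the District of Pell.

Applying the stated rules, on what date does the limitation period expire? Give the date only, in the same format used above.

Accrual is tied to discovery, so the period began on February 17, 1999 rather than on September 23, 1998 when the act occurred.
3 years from February 17, 1999 is February 17, 2002.
The period was tolled for 415 days by the defendant's absence from the jurisdiction (July 25, 2001 to September 13, 2002), pushing the deadline to April 8, 2003.

April 8, 2003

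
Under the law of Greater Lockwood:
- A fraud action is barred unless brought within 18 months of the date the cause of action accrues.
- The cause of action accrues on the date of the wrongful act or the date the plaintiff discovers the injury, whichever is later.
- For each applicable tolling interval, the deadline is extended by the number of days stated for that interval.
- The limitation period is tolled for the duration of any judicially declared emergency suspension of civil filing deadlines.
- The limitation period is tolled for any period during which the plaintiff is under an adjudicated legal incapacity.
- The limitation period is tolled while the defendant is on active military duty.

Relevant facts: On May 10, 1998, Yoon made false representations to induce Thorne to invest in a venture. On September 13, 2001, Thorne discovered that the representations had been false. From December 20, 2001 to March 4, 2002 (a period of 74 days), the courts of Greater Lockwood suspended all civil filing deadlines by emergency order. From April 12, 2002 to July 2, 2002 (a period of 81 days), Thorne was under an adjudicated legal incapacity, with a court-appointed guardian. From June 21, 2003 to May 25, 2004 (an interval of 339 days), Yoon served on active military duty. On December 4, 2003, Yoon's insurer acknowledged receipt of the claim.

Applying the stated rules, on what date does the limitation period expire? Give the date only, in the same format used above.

July 19, 2004

The claim accrued on September 13, 2001 — the later of the May 10, 1998 act and the September 13, 2001 discovery.
18 months from September 13, 2001 is March 13, 2003.
The period was tolled for 74 days by the emergency suspension of filing deadlines (December 20, 2001 to March 4, 2002), pushing the deadline to May 26, 2003.
Because the plaintiff's legal incapacity ran from April 12, 2002 to July 2, 2002, the deadline is extended by 81 days to August 15, 2003.
The defendant's active military service from June 21, 2003 to May 25, 2004 tolled the period for 339 days, extending the deadline to July 19, 2004.
None of the other events listed affects the running of the period under the stated rules.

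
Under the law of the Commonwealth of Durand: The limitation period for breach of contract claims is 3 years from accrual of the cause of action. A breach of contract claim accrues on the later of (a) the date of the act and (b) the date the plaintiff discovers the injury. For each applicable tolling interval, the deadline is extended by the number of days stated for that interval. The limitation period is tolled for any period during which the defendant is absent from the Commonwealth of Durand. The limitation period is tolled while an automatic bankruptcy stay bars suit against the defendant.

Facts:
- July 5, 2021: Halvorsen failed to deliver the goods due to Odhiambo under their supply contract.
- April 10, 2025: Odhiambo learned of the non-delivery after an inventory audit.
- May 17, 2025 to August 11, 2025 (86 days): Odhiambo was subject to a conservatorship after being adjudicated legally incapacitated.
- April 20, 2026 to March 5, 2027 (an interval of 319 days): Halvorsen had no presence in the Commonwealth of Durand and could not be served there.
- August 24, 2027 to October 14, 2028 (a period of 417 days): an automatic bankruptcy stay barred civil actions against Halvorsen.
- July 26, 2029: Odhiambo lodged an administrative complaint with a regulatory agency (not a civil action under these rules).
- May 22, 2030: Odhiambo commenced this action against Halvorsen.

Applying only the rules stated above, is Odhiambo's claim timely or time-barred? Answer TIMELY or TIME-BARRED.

TIME-BARRED

Because discovery on April 10, 2025 post-dates the July 5, 2021 act, accrual under the later-of rule falls on April 10, 2025.
The untolled deadline — 3 years after April 10, 2025 — is April 10, 2028.
The period was tolled for 319 days by the defendant's absence from the jurisdiction (April 20, 2026 to March 5, 2027), pushing the deadline to February 23, 2029.
The automatic bankruptcy stay from August 24, 2027 to October 14, 2028 tolled the period for 417 days, extending the deadline to April 16, 2030.
The plaintiff's legal incapacity from May 17, 2025 to August 11, 2025 does not toll the period, because no stated rule makes the plaintiff's incapacity a tolling event.
None of the other events listed affects the running of the period under the stated rules.
Odhiambo filed on May 22, 2030, after the April 16, 2030 deadline, so the action is time-barred.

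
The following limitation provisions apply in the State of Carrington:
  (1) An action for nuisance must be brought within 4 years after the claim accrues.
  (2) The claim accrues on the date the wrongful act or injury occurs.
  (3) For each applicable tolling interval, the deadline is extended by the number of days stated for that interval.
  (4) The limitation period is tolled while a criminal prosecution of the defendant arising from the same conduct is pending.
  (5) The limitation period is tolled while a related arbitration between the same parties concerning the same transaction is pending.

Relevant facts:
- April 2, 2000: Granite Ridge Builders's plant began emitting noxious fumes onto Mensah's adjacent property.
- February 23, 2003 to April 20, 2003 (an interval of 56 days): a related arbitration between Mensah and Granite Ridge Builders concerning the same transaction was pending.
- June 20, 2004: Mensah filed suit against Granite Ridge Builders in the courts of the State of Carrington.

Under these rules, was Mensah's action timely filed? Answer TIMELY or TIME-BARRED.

The limitation period began to run on April 2, 2000.
4 years from April 2, 2000 is April 2, 2004.
The pending related arbitration from February 23, 2003 to April 20, 2003 tolled the period for 56 days, extending the deadline to May 28, 2004.
Mensah filed on June 20, 2004, after the May 28, 2004 deadline, so the action is time-barred.

TIME-BARRED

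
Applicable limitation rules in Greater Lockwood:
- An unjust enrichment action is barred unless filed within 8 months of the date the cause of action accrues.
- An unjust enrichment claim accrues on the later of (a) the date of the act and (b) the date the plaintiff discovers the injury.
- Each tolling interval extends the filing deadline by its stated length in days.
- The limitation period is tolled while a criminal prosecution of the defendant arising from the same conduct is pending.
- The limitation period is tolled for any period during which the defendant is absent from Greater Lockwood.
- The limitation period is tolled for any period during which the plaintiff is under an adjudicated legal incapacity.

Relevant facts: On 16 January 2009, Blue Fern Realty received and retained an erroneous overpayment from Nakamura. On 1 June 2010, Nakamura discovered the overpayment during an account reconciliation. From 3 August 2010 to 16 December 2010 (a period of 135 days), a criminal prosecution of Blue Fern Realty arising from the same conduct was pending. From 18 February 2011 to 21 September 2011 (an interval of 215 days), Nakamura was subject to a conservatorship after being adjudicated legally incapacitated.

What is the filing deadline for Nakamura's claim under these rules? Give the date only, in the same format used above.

17 January 2012

Because discovery on 1 June 2010 post-dates the 16 January 2009 act, accrual under the later-of rule falls on 1 June 2010.
Adding the 8 months base period to 1 June 2010 gives a deadline of 1 February 2011, before any tolling.
The period was tolled for 135 days by the pending criminal prosecution (3 August 2010 to 16 December 2010), pushing the deadline to 16 June 2011.
Because the plaintiff's legal incapacity ran from 18 February 2011 to 21 September 2011, the deadline is extended by 215 days to 17 January 2012.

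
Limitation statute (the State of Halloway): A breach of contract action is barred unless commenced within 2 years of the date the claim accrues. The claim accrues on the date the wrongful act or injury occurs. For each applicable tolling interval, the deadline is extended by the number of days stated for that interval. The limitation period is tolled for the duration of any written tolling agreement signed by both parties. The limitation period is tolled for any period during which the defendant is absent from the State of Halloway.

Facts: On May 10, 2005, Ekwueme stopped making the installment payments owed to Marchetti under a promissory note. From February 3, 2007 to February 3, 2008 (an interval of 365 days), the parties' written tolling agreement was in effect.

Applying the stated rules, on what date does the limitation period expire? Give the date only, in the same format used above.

The claim accrued on May 10, 2005, the date of the act.
Adding the 2 years base period to May 10, 2005 gives a deadline of May 10, 2007, before any tolling.
Because the written tolling agreement ran from February 3, 2007 to February 3, 2008, the deadline is extended by 365 days to May 9, 2008.

May 9, 2008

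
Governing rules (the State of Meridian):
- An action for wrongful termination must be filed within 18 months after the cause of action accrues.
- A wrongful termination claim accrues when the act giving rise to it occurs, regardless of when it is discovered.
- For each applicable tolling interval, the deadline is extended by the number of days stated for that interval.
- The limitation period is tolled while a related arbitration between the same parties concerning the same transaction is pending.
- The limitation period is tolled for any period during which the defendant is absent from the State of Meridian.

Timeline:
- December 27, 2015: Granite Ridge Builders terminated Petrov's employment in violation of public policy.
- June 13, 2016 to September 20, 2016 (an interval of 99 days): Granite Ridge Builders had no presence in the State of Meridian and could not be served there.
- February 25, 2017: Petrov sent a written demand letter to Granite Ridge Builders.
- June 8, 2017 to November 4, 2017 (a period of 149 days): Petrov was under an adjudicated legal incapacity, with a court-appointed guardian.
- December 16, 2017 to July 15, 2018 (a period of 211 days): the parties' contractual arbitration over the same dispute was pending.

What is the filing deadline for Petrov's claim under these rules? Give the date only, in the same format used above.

October 4, 2017

The cause of action accrued on December 27, 2015, the date of the act.
18 months from December 27, 2015 is June 27, 2017.
The defendant's absence from the jurisdiction from June 13, 2016 to September 20, 2016 tolled the period for 99 days, extending the deadline to October 4, 2017.
The pending related arbitration from December 16, 2017 to July 15, 2018 began after the period had already run on October 4, 2017, so it has no tolling effect.
Although the plaintiff's incapacity ran from June 8, 2017 to November 4, 2017, the stated rules do not make that a tolling event, so it is disregarded.
Nothing else in the chronology tolls or restarts the period.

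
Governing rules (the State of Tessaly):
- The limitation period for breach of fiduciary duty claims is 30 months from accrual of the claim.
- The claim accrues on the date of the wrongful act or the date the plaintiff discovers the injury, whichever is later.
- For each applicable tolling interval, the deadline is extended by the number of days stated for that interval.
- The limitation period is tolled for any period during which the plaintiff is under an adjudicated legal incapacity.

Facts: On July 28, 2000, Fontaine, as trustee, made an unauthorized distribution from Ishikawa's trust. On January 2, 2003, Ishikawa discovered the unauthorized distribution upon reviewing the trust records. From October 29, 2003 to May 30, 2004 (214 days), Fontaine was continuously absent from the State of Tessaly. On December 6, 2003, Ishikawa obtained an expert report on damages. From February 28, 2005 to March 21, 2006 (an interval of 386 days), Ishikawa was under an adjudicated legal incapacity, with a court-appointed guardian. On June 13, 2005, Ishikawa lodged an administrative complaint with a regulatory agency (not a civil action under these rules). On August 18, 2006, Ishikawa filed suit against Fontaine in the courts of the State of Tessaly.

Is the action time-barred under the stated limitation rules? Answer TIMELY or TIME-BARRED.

The claim accrued on January 2, 2003 — the later of the July 28, 2000 act and the January 2, 2003 discovery.
The untolled deadline — 30 months after January 2, 2003 — is July 2, 2005.
The period was tolled for 386 days by the plaintiff's legal incapacity (February 28, 2005 to March 21, 2006), pushing the deadline to July 23, 2006.
The defendant's absence from the jurisdiction from October 29, 2003 to May 30, 2004 does not toll the period, because no stated rule makes the defendant's absence a tolling event.
The other events in the timeline have no effect on the limitation period under the stated rules.
Filing on August 18, 2006 missed the July 23, 2006 deadline — the action is time-barred.

TIME-BARRED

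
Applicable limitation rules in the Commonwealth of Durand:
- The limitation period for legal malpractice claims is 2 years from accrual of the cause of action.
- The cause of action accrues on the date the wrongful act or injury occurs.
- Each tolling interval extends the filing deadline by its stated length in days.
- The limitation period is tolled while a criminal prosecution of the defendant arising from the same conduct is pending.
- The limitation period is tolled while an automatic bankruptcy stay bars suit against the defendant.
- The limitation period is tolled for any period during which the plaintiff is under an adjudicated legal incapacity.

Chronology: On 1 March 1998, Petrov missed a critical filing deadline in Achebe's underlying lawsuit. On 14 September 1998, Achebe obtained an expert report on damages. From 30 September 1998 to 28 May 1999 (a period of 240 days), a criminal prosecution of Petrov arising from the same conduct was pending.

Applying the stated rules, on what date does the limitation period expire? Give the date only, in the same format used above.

The cause of action accrued on 1 March 1998, the date of the act.
The untolled deadline — 2 years after 1 March 1998 — is 1 March 2000.
Because the pending criminal prosecution ran from 30 September 1998 to 28 May 1999, the deadline is extended by 240 days to 27 October 2000.
None of the other events listed affects the running of the period under the stated rules.

27 October 2000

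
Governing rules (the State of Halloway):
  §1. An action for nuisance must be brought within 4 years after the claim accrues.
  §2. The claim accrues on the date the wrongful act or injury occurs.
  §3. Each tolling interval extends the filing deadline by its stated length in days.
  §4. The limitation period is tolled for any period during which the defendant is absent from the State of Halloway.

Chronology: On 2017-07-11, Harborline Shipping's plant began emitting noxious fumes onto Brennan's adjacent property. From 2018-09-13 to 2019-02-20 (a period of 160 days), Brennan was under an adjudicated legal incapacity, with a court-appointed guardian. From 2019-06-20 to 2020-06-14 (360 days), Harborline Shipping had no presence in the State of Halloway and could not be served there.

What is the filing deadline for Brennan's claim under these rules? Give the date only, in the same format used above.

2022-07-06

The limitation period began to run on 2017-07-11.
The untolled deadline — 4 years after 2017-07-11 — is 2021-07-11.
The period was tolled for 360 days by the defendant's absence from the jurisdiction (2019-06-20 to 2020-06-14), pushing the deadline to 2022-07-06.
Although the plaintiff's incapacity ran from 2018-09-13 to 2019-02-20, the stated rules do not make that a tolling event, so it is disregarded.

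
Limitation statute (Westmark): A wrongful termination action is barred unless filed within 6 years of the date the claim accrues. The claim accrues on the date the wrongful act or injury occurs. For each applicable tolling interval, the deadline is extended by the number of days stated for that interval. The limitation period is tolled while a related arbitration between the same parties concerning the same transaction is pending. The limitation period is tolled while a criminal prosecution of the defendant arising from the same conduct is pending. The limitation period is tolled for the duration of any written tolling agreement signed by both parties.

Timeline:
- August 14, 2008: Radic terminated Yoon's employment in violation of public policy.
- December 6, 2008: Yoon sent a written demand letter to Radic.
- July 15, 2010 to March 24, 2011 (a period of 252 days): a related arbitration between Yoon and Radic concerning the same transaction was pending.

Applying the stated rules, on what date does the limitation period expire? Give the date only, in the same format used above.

The limitation period began to run on August 14, 2008.
The untolled deadline — 6 years after August 14, 2008 — is August 14, 2014.
The pending related arbitration from July 15, 2010 to March 24, 2011 tolled the period for 252 days, extending the deadline to April 23, 2015.
None of the other events listed affects the running of the period under the stated rules.

April 23, 2015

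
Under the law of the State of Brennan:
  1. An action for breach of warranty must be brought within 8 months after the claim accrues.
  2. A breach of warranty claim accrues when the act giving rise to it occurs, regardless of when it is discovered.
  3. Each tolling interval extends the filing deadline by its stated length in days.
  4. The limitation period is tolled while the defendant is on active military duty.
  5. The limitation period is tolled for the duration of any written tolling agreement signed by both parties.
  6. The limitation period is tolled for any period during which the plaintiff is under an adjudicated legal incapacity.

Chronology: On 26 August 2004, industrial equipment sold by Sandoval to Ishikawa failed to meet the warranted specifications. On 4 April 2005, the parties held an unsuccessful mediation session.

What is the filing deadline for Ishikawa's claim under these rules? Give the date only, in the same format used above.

The claim accrued on 26 August 2004, when the wrongful act occurred.
8 months from 26 August 2004 is 26 April 2005.
Nothing else in the chronology tolls or restarts the period.

26 April 2005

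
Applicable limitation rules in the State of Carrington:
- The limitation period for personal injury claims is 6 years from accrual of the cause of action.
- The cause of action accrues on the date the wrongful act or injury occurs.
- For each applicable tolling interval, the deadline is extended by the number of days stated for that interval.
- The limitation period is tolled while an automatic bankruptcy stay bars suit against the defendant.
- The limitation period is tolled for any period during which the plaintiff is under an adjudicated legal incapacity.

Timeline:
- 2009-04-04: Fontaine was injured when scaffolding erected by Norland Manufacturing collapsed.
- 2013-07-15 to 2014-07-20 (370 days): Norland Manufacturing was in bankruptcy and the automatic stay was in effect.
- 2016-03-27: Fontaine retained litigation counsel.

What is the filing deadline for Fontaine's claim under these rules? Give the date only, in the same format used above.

2016-04-08

The cause of action accrued on 2009-04-04, the date of the act.
The untolled deadline — 6 years after 2009-04-04 — is 2015-04-04.
Because the automatic bankruptcy stay ran from 2013-07-15 to 2014-07-20, the deadline is extended by 370 days to 2016-04-08.
None of the other events listed affects the running of the period under the stated rules.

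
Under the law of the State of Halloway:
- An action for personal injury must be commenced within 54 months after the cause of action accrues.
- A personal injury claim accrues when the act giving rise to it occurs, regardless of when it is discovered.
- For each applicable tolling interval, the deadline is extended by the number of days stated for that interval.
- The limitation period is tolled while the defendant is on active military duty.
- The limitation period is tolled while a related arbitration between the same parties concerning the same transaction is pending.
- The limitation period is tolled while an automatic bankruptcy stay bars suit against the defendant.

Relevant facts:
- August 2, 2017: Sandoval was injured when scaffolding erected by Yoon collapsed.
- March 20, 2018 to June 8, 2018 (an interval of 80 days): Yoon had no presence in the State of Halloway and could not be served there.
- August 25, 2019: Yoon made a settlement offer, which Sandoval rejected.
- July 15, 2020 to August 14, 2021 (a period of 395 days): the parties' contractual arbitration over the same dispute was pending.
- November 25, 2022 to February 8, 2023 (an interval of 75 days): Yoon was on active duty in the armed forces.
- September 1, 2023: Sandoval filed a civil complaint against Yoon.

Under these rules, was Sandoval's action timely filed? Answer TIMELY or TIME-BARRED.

TIME-BARRED

The cause of action accrued on August 2, 2017, the date of the act.
The untolled deadline — 54 months after August 2, 2017 — is February 2, 2022.
The period was tolled for 395 days by the pending related arbitration (July 15, 2020 to August 14, 2021), pushing the deadline to March 4, 2023.
The defendant's active military service from November 25, 2022 to February 8, 2023 tolled the period for 75 days, extending the deadline to May 18, 2023.
Although the defendant's absence ran from March 20, 2018 to June 8, 2018, the stated rules do not make that a tolling event, so it is disregarded.
Nothing else in the chronology tolls or restarts the period.
Filing on September 1, 2023 missed the May 18, 2023 deadline — the action is time-barred.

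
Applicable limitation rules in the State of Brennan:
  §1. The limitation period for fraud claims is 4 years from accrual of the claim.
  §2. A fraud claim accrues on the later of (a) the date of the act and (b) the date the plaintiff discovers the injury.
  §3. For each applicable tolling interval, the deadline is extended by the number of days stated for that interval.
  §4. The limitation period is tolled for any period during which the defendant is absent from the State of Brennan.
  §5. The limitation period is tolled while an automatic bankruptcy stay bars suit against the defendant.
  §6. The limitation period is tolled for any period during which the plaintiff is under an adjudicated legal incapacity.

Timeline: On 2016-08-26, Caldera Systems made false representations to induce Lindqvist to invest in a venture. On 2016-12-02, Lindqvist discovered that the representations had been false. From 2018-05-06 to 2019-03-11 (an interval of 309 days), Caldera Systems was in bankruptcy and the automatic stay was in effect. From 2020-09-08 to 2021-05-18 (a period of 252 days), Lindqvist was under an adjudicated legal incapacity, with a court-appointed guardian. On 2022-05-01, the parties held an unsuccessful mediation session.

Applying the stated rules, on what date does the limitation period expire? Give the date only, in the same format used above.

2022-06-16

Because discovery on 2016-12-02 post-dates the 2016-08-26 act, accrual under the later-of rule falls on 2016-12-02.
4 years from 2016-12-02 is 2020-12-02.
The period was tolled for 309 days by the automatic bankruptcy stay (2018-05-06 to 2019-03-11), pushing the deadline to 2021-10-07.
The plaintiff's legal incapacity from 2020-09-08 to 2021-05-18 tolled the period for 252 days, extending the deadline to 2022-06-16.
Nothing else in the chronology tolls or restarts the period.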